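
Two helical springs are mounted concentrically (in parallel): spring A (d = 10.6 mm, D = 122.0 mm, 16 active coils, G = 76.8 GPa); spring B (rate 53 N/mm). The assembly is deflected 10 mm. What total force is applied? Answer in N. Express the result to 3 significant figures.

k_A = Gd⁴/(8D³N_a) = (76.8×10³)(10.6⁴)/(8·122.0³·16) = 4.1715 N/mm
Parallel: k_eq = 4.1715 + 53 = 57.172 N/mm
F = k_eq·δ = 57.172·10 = 571.72 N

572 N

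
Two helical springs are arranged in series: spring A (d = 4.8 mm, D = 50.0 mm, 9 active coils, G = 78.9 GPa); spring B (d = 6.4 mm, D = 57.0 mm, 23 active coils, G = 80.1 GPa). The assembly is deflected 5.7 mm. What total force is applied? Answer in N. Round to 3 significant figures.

k_A = Gd⁴/(8D³N_a) = (78.9×10³)(4.8⁴)/(8·50.0³·9) = 4.6537 N/mm
k_B = Gd⁴/(8D³N_a) = (80.1×10³)(6.4⁴)/(8·57.0³·23) = 3.9438 N/mm
Series: 1/k_eq = 1/4.6537 + 1/3.9438 = 0.46845; k_eq = 2.1347 N/mm
F = k_eq·δ = 2.1347·5.7 = 12.168 N

12.2 N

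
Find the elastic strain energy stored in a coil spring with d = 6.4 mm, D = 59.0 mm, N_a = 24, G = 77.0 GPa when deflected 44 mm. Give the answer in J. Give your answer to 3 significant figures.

k = Gd⁴/(8D³N_a) = (77.0×10³)(6.4⁴)/(8·59.0³·24) = 3.2761 N/mm
U = ½kδ² = 0.5 × 3.2761 × 44² = 3171.2 N·mm = 3.1712 J

3.17 J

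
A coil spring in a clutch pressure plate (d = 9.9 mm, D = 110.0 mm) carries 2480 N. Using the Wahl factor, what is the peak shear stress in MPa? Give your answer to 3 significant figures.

809 MPa

Spring index C = D/d = 110.0/9.9 = 11.1111
K_W = (4C−1)/(4C−4) + 0.615/C = 43.444/40.444 + 0.0554 = 1.1295
τ₀ = 8FD/(πd³) = 8·2480·110.0/(π·9.9³) = 2.1824e+06/3048.3 = 715.94 MPa
τ_max = K·τ₀ = 1.1295 × 715.94 = 808.68 MPa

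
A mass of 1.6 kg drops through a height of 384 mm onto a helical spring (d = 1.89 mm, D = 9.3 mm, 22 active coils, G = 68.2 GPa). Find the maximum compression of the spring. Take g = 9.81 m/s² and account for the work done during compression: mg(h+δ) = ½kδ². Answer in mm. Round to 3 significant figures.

k = Gd⁴/(8D³N_a) = (68.2×10³)(1.89⁴)/(8·9.3³·22) = 6.1471 N/mm
W = mg = 1.6 × 9.81 = 15.696 N
½kδ² − Wδ − Wh = 0 → δ = (W + √(W² + 2kWh))/k
δ = (15.696 + √(246.36 + 74100.4))/6.1471 = (15.696 + 272.67)/6.1471 = 46.91 mm

46.9 mm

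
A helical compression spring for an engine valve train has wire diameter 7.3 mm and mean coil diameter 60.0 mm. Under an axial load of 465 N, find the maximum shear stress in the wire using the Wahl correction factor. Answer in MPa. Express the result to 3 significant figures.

Spring index C = D/d = 60.0/7.3 = 8.2192
K_W = (4C−1)/(4C−4) + 0.615/C = 31.877/28.877 + 0.0748 = 1.1787
τ₀ = 8FD/(πd³) = 8·465·60.0/(π·7.3³) = 223200/1222.1 = 182.63 MPa
τ_max = K·τ₀ = 1.1787 × 182.63 = 215.27 MPa

215 MPa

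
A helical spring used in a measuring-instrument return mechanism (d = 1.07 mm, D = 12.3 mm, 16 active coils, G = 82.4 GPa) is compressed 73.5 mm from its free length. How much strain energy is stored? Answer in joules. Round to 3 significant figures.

k = Gd⁴/(8D³N_a) = (82.4×10³)(1.07⁴)/(8·12.3³·16) = 0.45346 N/mm
U = ½kδ² = 0.5 × 0.45346 × 73.5² = 1224.8 N·mm = 1.2248 J

1.22 J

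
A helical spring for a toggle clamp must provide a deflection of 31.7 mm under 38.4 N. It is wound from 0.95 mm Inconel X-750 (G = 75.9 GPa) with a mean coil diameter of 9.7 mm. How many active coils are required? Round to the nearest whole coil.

Required rate k = F/δ = 38.4/31.7 = 1.2114 N/mm
N_a = Gd⁴/(8D³k) = (75.9×10³ × 0.95⁴)/(8 × 9.7³ × 1.2114)
    = 61821 / 8844.58 = 6.99 → 7 coils

7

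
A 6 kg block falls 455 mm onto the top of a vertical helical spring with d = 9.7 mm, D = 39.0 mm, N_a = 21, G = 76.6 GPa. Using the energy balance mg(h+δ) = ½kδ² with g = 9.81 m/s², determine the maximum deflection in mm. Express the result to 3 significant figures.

k = Gd⁴/(8D³N_a) = (76.6×10³)(9.7⁴)/(8·39.0³·21) = 68.048 N/mm
W = mg = 6 × 9.81 = 58.86 N
½kδ² − Wδ − Wh = 0 → δ = (W + √(W² + 2kWh))/k
δ = (58.86 + √(3464.5 + 3.6448e+06))/68.048 = (58.86 + 1910)/68.048 = 28.934 mm

28.9 mm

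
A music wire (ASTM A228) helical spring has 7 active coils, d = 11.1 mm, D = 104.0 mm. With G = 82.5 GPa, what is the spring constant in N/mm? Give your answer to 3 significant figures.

k = Gd⁴/(8D³N_a) = (82.5×10³ × 11.1⁴) / (8 × 104.0³ × 7)
  = 1.25241e+09 / 6.29924e+07 = 19.882 N/mm

19.9 N/mm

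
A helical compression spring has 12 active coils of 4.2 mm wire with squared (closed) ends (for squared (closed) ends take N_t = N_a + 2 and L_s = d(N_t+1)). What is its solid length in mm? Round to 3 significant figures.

squared (closed) ends: N_t = N_a + 2 = 12 + 2 = 14
L_s = d·(N_t+1) = 4.2 × 15 = 63 mm

63.0 mm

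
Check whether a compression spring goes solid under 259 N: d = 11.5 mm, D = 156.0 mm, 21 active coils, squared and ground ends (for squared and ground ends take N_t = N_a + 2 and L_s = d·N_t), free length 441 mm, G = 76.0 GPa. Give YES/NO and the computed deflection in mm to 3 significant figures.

k = Gd⁴/(8D³N_a) = (76.0×10³)(11.5⁴)/(8·156.0³·21) = 2.0841 N/mm
N_t = 23; L_s = 11.5·23 = 264.5 mm; δ_solid = L₀ − L_s = 441 − 264.5 = 176.5 mm
δ = F/k = 259/2.0841 = 124.27 mm
δ < δ_solid → spring does not go solid

NO, δ = 124 mm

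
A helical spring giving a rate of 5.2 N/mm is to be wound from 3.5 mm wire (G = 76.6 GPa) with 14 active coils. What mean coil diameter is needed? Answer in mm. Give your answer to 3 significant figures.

D = (Gd⁴/(8N_a·k))^(1/3) = (76.6×10³·3.5⁴/(8·14·5.2))^(1/3)
  = (19736.9)^(1/3) = 27.0246 mm

27.0 mm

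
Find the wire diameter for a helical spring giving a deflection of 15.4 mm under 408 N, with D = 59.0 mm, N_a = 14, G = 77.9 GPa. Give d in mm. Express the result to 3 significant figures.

Required rate k = F/δ = 408/15.4 = 26.494 N/mm
d = (8D³N_a·k / G)^(1/4) = (8·59.0³·14·26.494 / (77.9×10³))^0.25
  = (7823)^0.25 = 9.4047 mm

9.40 mm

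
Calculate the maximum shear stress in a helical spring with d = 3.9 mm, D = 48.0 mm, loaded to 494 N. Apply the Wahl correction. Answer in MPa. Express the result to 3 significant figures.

1140 MPa

Spring index C = D/d = 48.0/3.9 = 12.3077
K_W = (4C−1)/(4C−4) + 0.615/C = 48.231/45.231 + 0.0500 = 1.1163
τ₀ = 8FD/(πd³) = 8·494·48.0/(π·3.9³) = 189696/186.36 = 1017.9 MPa
τ_max = K·τ₀ = 1.1163 × 1017.9 = 1136.3 MPa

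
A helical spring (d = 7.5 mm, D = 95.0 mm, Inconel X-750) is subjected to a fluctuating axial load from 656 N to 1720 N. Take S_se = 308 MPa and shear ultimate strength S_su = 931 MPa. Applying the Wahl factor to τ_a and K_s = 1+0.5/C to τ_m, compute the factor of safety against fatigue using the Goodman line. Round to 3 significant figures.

0.537

C = D/d = 95.0/7.5 = 12.6667; K_W = (4C−1)/(4C−4)+0.615/C = 1.1128; K_s = 1+0.5/C = 1.0395
F_a = (F_max−F_min)/2 = 532 N; F_m = (F_max+F_min)/2 = 1188 N
τ_a = K_W·8F_aD/(πd³) = 1.1128 × 305.06 = 339.49 MPa
τ_m = K_s·8F_mD/(πd³) = 1.0395 × 681.23 = 708.12 MPa
Goodman: 1/n_f = τ_a/S_se + τ_m/S_su = 339.49/308 + 708.12/931 = 1.10223 + 0.76061 = 1.8628
n_f = 1/1.8628 = 0.5368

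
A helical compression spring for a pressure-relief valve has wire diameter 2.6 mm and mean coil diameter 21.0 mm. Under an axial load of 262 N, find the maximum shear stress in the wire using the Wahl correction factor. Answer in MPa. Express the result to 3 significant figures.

Spring index C = D/d = 21.0/2.6 = 8.0769
K_W = (4C−1)/(4C−4) + 0.615/C = 31.308/28.308 + 0.0761 = 1.1821
τ₀ = 8FD/(πd³) = 8·262·21.0/(π·2.6³) = 44016/55.217 = 797.15 MPa
τ_max = K·τ₀ = 1.1821 × 797.15 = 942.33 MPa

942 MPa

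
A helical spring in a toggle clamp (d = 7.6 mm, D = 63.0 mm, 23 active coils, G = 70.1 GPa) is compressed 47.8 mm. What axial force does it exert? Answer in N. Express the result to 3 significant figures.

k = Gd⁴/(8D³N_a) = (70.1×10³)(7.6⁴)/(8·63.0³·23) = 5.0831 N/mm
F = k·δ = 5.0831 × 47.8 = 242.97 N

243 N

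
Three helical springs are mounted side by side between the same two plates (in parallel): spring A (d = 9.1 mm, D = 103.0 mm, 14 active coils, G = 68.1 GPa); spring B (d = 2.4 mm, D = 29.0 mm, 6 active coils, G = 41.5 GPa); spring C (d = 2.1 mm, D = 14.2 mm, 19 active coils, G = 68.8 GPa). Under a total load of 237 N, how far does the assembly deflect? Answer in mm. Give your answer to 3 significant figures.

29.4 mm

k_A = Gd⁴/(8D³N_a) = (68.1×10³)(9.1⁴)/(8·103.0³·14) = 3.8158 N/mm
k_B = Gd⁴/(8D³N_a) = (41.5×10³)(2.4⁴)/(8·29.0³·6) = 1.1761 N/mm
k_C = Gd⁴/(8D³N_a) = (68.8×10³)(2.1⁴)/(8·14.2³·19) = 3.0744 N/mm
Parallel: k_eq = 3.8158 + 1.1761 + 3.0744 = 8.0663 N/mm
δ = F/k_eq = 237/8.0663 = 29.382 mm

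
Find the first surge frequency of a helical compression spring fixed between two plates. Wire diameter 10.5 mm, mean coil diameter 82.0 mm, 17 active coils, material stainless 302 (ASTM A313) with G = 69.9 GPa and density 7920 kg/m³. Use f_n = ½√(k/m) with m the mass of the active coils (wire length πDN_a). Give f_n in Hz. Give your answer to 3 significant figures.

30.7 Hz

k = Gd⁴/(8D³N_a) = (69.9×10³)(10.5⁴)/(8·82.0³·17) = 11.331 N/mm = 11331 N/m
Wire length L = πDN_a = π·82.0·17 = 4379.4 mm
m = ρ·(πd²/4)·L = 7920 × 86.59×10⁻⁶ m² × 4.3794 m = 3.0034 kg
f_n = ½√(k/m) = 0.5·√(11331/3.0034) = 0.5·√(3772.7) = 30.711 Hz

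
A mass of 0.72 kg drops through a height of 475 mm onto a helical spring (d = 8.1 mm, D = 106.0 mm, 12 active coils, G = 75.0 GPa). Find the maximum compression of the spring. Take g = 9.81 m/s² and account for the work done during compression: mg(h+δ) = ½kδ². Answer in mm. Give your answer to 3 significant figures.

k = Gd⁴/(8D³N_a) = (75.0×10³)(8.1⁴)/(8·106.0³·12) = 2.8237 N/mm
W = mg = 0.72 × 9.81 = 7.0632 N
½kδ² − Wδ − Wh = 0 → δ = (W + √(W² + 2kWh))/k
δ = (7.0632 + √(49.889 + 18946.9))/2.8237 = (7.0632 + 137.83)/2.8237 = 51.314 mm

51.3 mm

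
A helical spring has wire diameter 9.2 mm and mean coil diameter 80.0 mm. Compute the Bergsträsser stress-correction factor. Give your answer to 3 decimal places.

1.157

C = D/d = 80.0/9.2 = 8.6957
K_B = (4C+2)/(4C−3) = 36.783/31.783 = 1.1573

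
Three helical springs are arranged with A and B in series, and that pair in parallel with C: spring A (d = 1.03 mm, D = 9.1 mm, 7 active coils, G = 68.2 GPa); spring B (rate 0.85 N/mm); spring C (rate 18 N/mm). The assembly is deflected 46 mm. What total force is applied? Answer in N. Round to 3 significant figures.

k_A = Gd⁴/(8D³N_a) = (68.2×10³)(1.03⁴)/(8·9.1³·7) = 1.819 N/mm
Springs A,B series: k_AB = 1/(1/1.819+1/0.85) = 0.57929 N/mm; parallel with C: k_eq = 0.57929+18 = 18.579 N/mm
F = k_eq·δ = 18.579·46 = 854.65 N

855 N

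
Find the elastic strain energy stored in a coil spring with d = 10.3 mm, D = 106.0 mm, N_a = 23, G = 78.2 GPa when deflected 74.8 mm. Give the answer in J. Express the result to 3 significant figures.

11.2 J

k = Gd⁴/(8D³N_a) = (78.2×10³)(10.3⁴)/(8·106.0³·23) = 4.0162 N/mm
U = ½kδ² = 0.5 × 4.0162 × 74.8² = 11236 N·mm = 11.236 J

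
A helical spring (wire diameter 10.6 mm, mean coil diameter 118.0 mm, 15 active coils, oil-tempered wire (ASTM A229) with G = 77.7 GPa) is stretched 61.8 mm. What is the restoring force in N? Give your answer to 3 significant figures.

307 N

k = Gd⁴/(8D³N_a) = (77.7×10³)(10.6⁴)/(8·118.0³·15) = 4.9753 N/mm
F = k·δ = 4.9753 × 61.8 = 307.47 N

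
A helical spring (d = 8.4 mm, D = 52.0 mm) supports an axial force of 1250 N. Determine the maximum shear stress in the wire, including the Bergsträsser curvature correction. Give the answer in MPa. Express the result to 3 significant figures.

343 MPa

Spring index C = D/d = 52.0/8.4 = 6.1905
K_B = (4C+2)/(4C−3) = 26.762/21.762 = 1.2298
τ₀ = 8FD/(πd³) = 8·1250·52.0/(π·8.4³) = 520000/1862 = 279.26 MPa
τ_max = K·τ₀ = 1.2298 × 279.26 = 343.43 MPa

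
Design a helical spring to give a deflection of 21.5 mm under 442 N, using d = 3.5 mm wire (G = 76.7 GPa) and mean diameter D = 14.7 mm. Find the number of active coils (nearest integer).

22

Required rate k = F/δ = 442/21.5 = 20.558 N/mm
N_a = Gd⁴/(8D³k) = (76.7×10³ × 3.5⁴)/(8 × 14.7³ × 20.558)
    = 1.15098e+07 / 522427 = 22.03 → 22 coils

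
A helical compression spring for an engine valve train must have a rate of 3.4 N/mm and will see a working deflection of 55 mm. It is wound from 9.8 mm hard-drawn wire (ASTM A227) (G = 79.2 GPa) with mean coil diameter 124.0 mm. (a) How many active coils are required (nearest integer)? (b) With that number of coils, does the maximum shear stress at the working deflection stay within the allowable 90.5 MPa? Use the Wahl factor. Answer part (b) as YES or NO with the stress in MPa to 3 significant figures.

N_a = Gd⁴/(8D³k) = (79.2×10³)(9.8⁴)/(8·124.0³·3.4) = 14.09 → N_a = 14
Actual rate k = Gd⁴/(8D³·14) = 3.4209 N/mm
Working load F = kδ = 3.4209·55 = 188.15 N
C = 124.0/9.8 = 12.6531; K_W = (4C−1)/(4C−4)+0.615/C = 1.1130
τ_max = K_W·8FD/(πd³) = 1.1130·63.124 = 70.255 MPa
τ_max ≤ 90.5 MPa → acceptable

(a) 14 coils; (b) YES, τ_max = 70.3 MPa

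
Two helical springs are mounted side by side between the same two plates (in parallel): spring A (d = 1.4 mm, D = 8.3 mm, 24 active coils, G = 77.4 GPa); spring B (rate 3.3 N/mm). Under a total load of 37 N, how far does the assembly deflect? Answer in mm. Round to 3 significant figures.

6.16 mm

k_A = Gd⁴/(8D³N_a) = (77.4×10³)(1.4⁴)/(8·8.3³·24) = 2.7084 N/mm
Parallel: k_eq = 2.7084 + 3.3 = 6.0084 N/mm
δ = F/k_eq = 37/6.0084 = 6.158 mm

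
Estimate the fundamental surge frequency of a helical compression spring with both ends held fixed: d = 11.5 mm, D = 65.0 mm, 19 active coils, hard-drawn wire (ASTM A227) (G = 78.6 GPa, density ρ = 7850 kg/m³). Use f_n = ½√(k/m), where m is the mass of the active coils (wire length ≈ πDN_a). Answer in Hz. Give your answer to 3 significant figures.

k = Gd⁴/(8D³N_a) = (78.6×10³)(11.5⁴)/(8·65.0³·19) = 32.933 N/mm = 32933 N/m
Wire length L = πDN_a = π·65.0·19 = 3879.9 mm
m = ρ·(πd²/4)·L = 7850 × 103.87×10⁻⁶ m² × 3.8799 m = 3.1635 kg
f_n = ½√(k/m) = 0.5·√(32933/3.1635) = 0.5·√(10410) = 51.015 Hz

51.0 Hz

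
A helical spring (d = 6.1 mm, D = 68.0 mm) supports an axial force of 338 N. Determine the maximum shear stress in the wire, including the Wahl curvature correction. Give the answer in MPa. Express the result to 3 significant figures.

291 MPa

Spring index C = D/d = 68.0/6.1 = 11.1475
K_W = (4C−1)/(4C−4) + 0.615/C = 43.590/40.590 + 0.0552 = 1.1291
τ₀ = 8FD/(πd³) = 8·338·68.0/(π·6.1³) = 183872/713.08 = 257.86 MPa
τ_max = K·τ₀ = 1.1291 × 257.86 = 291.14 MPa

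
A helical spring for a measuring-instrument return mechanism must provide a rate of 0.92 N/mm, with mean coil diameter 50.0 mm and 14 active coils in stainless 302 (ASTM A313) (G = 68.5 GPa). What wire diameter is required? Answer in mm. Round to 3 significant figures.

3.70 mm

d = (8D³N_a·k / G)^(1/4) = (8·50.0³·14·0.92 / (68.5×10³))^0.25
  = (188.03)^0.25 = 3.7030 mm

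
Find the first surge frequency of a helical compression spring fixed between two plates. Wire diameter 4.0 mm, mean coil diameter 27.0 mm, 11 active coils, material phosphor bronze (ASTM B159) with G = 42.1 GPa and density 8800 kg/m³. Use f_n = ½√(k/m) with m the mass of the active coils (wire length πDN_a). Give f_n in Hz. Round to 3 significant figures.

123 Hz

k = Gd⁴/(8D³N_a) = (42.1×10³)(4.0⁴)/(8·27.0³·11) = 6.2223 N/mm = 6222.3 N/m
Wire length L = πDN_a = π·27.0·11 = 933.05 mm
m = ρ·(πd²/4)·L = 8800 × 12.566×10⁻⁶ m² × 0.93305 m = 0.10318 kg
f_n = ½√(k/m) = 0.5·√(6222.3/0.10318) = 0.5·√(60304) = 122.78 Hz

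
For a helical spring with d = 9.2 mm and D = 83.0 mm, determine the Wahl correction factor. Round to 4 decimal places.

C = D/d = 83.0/9.2 = 9.0217
K_W = (4C−1)/(4C−4) + 0.615/C = 35.087/32.087 + 0.0682 = 1.1617

1.1617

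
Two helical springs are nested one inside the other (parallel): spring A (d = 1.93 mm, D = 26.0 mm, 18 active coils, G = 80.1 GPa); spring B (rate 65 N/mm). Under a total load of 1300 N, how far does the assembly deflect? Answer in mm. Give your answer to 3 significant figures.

19.9 mm

k_A = Gd⁴/(8D³N_a) = (80.1×10³)(1.93⁴)/(8·26.0³·18) = 0.43912 N/mm
Parallel: k_eq = 0.43912 + 65 = 65.439 N/mm
δ = F/k_eq = 1300/65.439 = 19.866 mm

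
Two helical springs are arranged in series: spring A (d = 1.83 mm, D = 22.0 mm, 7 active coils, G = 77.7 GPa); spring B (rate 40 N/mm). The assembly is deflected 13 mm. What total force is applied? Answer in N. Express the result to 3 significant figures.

k_A = Gd⁴/(8D³N_a) = (77.7×10³)(1.83⁴)/(8·22.0³·7) = 1.4614 N/mm
Series: 1/k_eq = 1/1.4614 + 1/40 = 0.70928; k_eq = 1.4099 N/mm
F = k_eq·δ = 1.4099·13 = 18.329 N

18.3 N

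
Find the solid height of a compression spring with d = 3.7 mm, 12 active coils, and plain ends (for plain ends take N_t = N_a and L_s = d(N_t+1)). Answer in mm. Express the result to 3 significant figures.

plain ends: N_t = N_a = 12
L_s = d·(N_t+1) = 3.7 × 13 = 48.1 mm

48.1 mm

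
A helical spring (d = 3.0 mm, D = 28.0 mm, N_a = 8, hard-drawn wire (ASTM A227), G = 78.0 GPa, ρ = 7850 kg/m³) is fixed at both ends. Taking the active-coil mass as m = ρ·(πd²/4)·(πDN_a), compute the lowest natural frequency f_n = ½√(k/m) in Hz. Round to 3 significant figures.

k = Gd⁴/(8D³N_a) = (78.0×10³)(3.0⁴)/(8·28.0³·8) = 4.497 N/mm = 4497 N/m
Wire length L = πDN_a = π·28.0·8 = 703.72 mm
m = ρ·(πd²/4)·L = 7850 × 7.0686×10⁻⁶ m² × 0.70372 m = 0.039048 kg
f_n = ½√(k/m) = 0.5·√(4497/0.039048) = 0.5·√(1.1517e+05) = 169.68 Hz

170 Hz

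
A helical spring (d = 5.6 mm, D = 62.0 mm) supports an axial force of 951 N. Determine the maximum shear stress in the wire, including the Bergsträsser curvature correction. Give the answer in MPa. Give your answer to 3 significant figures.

959 MPa

Spring index C = D/d = 62.0/5.6 = 11.0714
K_B = (4C+2)/(4C−3) = 46.286/41.286 = 1.1211
τ₀ = 8FD/(πd³) = 8·951·62.0/(π·5.6³) = 471696/551.71 = 854.96 MPa
τ_max = K·τ₀ = 1.1211 × 854.96 = 958.51 MPa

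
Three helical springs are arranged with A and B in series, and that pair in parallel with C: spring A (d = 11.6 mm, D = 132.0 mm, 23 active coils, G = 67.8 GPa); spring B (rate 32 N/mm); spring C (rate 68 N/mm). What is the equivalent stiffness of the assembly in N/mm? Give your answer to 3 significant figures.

70.7 N/mm

k_A = Gd⁴/(8D³N_a) = (67.8×10³)(11.6⁴)/(8·132.0³·23) = 2.9008 N/mm
Springs A,B series: k_AB = 1/(1/2.9008+1/32) = 2.6597 N/mm; parallel with C: k_eq = 2.6597+68 = 70.66 N/mm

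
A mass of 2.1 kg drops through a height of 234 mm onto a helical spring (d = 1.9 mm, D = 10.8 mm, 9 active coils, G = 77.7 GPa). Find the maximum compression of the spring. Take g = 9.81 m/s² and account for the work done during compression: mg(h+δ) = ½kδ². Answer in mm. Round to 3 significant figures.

31.3 mm

k = Gd⁴/(8D³N_a) = (77.7×10³)(1.9⁴)/(8·10.8³·9) = 11.164 N/mm
W = mg = 2.1 × 9.81 = 20.601 N
½kδ² − Wδ − Wh = 0 → δ = (W + √(W² + 2kWh))/k
δ = (20.601 + √(424.4 + 107638))/11.164 = (20.601 + 328.73)/11.164 = 31.29 mm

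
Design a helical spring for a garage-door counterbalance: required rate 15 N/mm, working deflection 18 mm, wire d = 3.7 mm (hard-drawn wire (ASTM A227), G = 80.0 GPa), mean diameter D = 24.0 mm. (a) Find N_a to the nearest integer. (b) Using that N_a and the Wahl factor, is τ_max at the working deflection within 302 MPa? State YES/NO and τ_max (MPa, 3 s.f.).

N_a = Gd⁴/(8D³k) = (80.0×10³)(3.7⁴)/(8·24.0³·15) = 9.038 → N_a = 9
Actual rate k = Gd⁴/(8D³·9) = 15.064 N/mm
Working load F = kδ = 15.064·18 = 271.15 N
C = 24.0/3.7 = 6.4865; K_W = (4C−1)/(4C−4)+0.615/C = 1.2315
τ_max = K_W·8FD/(πd³) = 1.2315·327.15 = 402.89 MPa
τ_max > 302 MPa → exceeds allowable

(a) 9 coils; (b) NO, τ_max = 403 MPa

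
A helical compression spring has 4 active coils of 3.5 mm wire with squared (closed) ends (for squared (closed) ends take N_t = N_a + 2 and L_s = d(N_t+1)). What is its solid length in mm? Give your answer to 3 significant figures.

24.5 mm

squared (closed) ends: N_t = N_a + 2 = 4 + 2 = 6
L_s = d·(N_t+1) = 3.5 × 7 = 24.5 mm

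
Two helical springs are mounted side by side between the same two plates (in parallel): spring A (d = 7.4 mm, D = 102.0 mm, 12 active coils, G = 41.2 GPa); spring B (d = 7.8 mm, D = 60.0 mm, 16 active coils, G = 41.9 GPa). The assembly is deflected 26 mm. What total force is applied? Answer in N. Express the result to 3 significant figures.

k_A = Gd⁴/(8D³N_a) = (41.2×10³)(7.4⁴)/(8·102.0³·12) = 1.2127 N/mm
k_B = Gd⁴/(8D³N_a) = (41.9×10³)(7.8⁴)/(8·60.0³·16) = 5.6096 N/mm
Parallel: k_eq = 1.2127 + 5.6096 = 6.8223 N/mm
F = k_eq·δ = 6.8223·26 = 177.38 N

177 N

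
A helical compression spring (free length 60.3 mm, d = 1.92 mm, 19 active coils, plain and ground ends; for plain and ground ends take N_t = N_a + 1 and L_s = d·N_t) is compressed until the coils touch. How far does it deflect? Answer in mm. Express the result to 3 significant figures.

21.9 mm

N_t = 20; L_s = 1.92·20 = 38.4 mm
δ_solid = L₀ − L_s = 60.3 − 38.4 = 21.9 mm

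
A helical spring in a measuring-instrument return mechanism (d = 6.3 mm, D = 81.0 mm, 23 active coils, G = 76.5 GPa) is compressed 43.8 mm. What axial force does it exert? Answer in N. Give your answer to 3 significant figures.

54.0 N

k = Gd⁴/(8D³N_a) = (76.5×10³)(6.3⁴)/(8·81.0³·23) = 1.2324 N/mm
F = k·δ = 1.2324 × 43.8 = 53.979 N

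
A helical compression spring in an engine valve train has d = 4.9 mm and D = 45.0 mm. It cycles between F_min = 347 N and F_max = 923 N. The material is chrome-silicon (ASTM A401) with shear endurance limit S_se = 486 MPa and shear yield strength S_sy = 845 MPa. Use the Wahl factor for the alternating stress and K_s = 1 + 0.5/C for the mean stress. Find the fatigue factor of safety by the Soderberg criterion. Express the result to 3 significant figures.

C = D/d = 45.0/4.9 = 9.1837; K_W = (4C−1)/(4C−4)+0.615/C = 1.1586; K_s = 1+0.5/C = 1.0544
F_a = (F_max−F_min)/2 = 288 N; F_m = (F_max+F_min)/2 = 635 N
τ_a = K_W·8F_aD/(πd³) = 1.1586 × 280.52 = 325.01 MPa
τ_m = K_s·8F_mD/(πd³) = 1.0544 × 618.5 = 652.17 MPa
Soderberg: 1/n_f = τ_a/S_se + τ_m/S_sy = 325.01/486 + 652.17/845 = 0.66874 + 0.77180 = 1.4405
n_f = 1/1.4405 = 0.6942

0.694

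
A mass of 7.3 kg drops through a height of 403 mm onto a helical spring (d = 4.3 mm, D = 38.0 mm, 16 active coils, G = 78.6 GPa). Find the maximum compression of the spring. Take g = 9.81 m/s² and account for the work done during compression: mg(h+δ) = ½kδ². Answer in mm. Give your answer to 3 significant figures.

k = Gd⁴/(8D³N_a) = (78.6×10³)(4.3⁴)/(8·38.0³·16) = 3.8259 N/mm
W = mg = 7.3 × 9.81 = 71.613 N
½kδ² − Wδ − Wh = 0 → δ = (W + √(W² + 2kWh))/k
δ = (71.613 + √(5128.4 + 220832))/3.8259 = (71.613 + 475.35)/3.8259 = 142.96 mm

143 mm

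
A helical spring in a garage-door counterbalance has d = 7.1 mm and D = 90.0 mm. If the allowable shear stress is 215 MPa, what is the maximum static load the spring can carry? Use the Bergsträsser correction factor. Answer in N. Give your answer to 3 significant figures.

304 N

C = D/d = 90.0/7.1 = 12.6761
K_B = (4C+2)/(4C−3) = 52.704/47.704 = 1.1048
τ_max = K·8FD/(πd³) → F_max = τ_allow·πd³/(8DK)
F_max = 215·π·7.1³/(8·90.0·1.1048) = 2.4175e+05/795.47 = 303.91 N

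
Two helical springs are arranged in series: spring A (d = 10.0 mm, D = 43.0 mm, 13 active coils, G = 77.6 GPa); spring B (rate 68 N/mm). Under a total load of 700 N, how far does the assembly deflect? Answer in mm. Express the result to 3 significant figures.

k_A = Gd⁴/(8D³N_a) = (77.6×10³)(10.0⁴)/(8·43.0³·13) = 93.848 N/mm
Series: 1/k_eq = 1/93.848 + 1/68 = 0.025361; k_eq = 39.43 N/mm
δ = F/k_eq = 700/39.43 = 17.753 mm

17.8 mm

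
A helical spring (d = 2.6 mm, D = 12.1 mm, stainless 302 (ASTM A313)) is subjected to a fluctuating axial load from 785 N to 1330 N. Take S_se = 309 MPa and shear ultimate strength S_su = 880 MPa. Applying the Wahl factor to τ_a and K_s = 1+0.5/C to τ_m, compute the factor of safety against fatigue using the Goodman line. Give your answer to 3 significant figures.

C = D/d = 12.1/2.6 = 4.6538; K_W = (4C−1)/(4C−4)+0.615/C = 1.3374; K_s = 1+0.5/C = 1.1074
F_a = (F_max−F_min)/2 = 272.5 N; F_m = (F_max+F_min)/2 = 1057.5 N
τ_a = K_W·8F_aD/(πd³) = 1.3374 × 477.72 = 638.91 MPa
τ_m = K_s·8F_mD/(πd³) = 1.1074 × 1853.9 = 2053.1 MPa
Goodman: 1/n_f = τ_a/S_se + τ_m/S_su = 638.91/309 + 2053.1/880 = 2.06766 + 2.33304 = 4.4007
n_f = 1/4.4007 = 0.2272

0.227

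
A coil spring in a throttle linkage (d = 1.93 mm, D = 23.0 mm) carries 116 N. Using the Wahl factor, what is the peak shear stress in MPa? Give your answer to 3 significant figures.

Spring index C = D/d = 23.0/1.93 = 11.9171
K_W = (4C−1)/(4C−4) + 0.615/C = 46.668/43.668 + 0.0516 = 1.1203
τ₀ = 8FD/(πd³) = 8·116·23.0/(π·1.93³) = 21344/22.585 = 945.05 MPa
τ_max = K·τ₀ = 1.1203 × 945.05 = 1058.7 MPa

1060 MPa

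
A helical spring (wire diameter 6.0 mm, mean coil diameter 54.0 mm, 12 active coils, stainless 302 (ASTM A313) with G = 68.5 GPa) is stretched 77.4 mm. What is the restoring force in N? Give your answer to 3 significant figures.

455 N

k = Gd⁴/(8D³N_a) = (68.5×10³)(6.0⁴)/(8·54.0³·12) = 5.8728 N/mm
F = k·δ = 5.8728 × 77.4 = 454.55 N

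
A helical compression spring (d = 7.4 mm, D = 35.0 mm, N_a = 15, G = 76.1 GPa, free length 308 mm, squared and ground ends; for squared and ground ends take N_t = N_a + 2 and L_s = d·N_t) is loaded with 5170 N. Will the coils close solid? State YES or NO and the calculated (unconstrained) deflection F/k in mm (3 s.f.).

NO, δ = 117 mm

k = Gd⁴/(8D³N_a) = (76.1×10³)(7.4⁴)/(8·35.0³·15) = 44.353 N/mm
N_t = 17; L_s = 7.4·17 = 125.8 mm; δ_solid = L₀ − L_s = 308 − 125.8 = 182.2 mm
δ = F/k = 5170/44.353 = 116.56 mm
δ < δ_solid → spring does not go solid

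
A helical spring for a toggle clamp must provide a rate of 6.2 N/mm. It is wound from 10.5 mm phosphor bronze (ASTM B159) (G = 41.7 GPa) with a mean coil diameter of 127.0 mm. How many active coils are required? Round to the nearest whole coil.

5

N_a = Gd⁴/(8D³k) = (41.7×10³ × 10.5⁴)/(8 × 127.0³ × 6.2)
    = 5.06866e+08 / 1.016e+08 = 4.989 → 5 coils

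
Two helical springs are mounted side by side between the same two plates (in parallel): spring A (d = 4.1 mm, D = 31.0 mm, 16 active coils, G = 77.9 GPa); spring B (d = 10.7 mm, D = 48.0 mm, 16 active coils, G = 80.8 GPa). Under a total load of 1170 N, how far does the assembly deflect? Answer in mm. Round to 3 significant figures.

k_A = Gd⁴/(8D³N_a) = (77.9×10³)(4.1⁴)/(8·31.0³·16) = 5.7727 N/mm
k_B = Gd⁴/(8D³N_a) = (80.8×10³)(10.7⁴)/(8·48.0³·16) = 74.819 N/mm
Parallel: k_eq = 5.7727 + 74.819 = 80.592 N/mm
δ = F/k_eq = 1170/80.592 = 14.518 mm

14.5 mm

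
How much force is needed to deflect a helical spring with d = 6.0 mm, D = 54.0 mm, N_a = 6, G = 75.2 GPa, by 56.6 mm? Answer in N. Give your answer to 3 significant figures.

730 N

k = Gd⁴/(8D³N_a) = (75.2×10³)(6.0⁴)/(8·54.0³·6) = 12.894 N/mm
F = k·δ = 12.894 × 56.6 = 729.82 N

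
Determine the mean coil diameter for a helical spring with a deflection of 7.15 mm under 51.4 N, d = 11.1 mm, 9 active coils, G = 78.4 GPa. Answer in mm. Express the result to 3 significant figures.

132 mm

Required rate k = F/δ = 51.4/7.15 = 7.1888 N/mm
D = (Gd⁴/(8N_a·k))^(1/3) = (78.4×10³·11.1⁴/(8·9·7.1888))^(1/3)
  = (2.29942e+06)^(1/3) = 131.9895 mm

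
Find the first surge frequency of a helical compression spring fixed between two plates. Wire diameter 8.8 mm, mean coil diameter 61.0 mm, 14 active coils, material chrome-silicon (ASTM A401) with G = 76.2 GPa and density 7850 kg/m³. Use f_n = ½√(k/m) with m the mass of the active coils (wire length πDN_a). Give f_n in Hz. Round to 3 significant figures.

k = Gd⁴/(8D³N_a) = (76.2×10³)(8.8⁴)/(8·61.0³·14) = 17.975 N/mm = 17975 N/m
Wire length L = πDN_a = π·61.0·14 = 2682.9 mm
m = ρ·(πd²/4)·L = 7850 × 60.821×10⁻⁶ m² × 2.6829 m = 1.281 kg
f_n = ½√(k/m) = 0.5·√(17975/1.281) = 0.5·√(14033) = 59.23 Hz

59.2 Hz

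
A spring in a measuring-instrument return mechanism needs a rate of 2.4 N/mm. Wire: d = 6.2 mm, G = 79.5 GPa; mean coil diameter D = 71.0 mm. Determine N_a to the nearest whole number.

17

N_a = Gd⁴/(8D³k) = (79.5×10³ × 6.2⁴)/(8 × 71.0³ × 2.4)
    = 1.17472e+08 / 6.87189e+06 = 17.09 → 17 coils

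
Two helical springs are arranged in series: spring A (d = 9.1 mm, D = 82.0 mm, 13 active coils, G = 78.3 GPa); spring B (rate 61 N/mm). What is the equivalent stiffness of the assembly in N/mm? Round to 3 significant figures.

k_A = Gd⁴/(8D³N_a) = (78.3×10³)(9.1⁴)/(8·82.0³·13) = 9.3638 N/mm
Series: 1/k_eq = 1/9.3638 + 1/61 = 0.12319; k_eq = 8.1177 N/mm

8.12 N/mm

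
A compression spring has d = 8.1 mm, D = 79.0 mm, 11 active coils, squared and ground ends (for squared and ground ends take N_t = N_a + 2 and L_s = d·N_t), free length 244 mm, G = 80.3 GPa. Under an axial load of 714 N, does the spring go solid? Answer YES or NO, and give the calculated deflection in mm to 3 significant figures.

NO, δ = 89.6 mm

k = Gd⁴/(8D³N_a) = (80.3×10³)(8.1⁴)/(8·79.0³·11) = 7.9669 N/mm
N_t = 13; L_s = 8.1·13 = 105.3 mm; δ_solid = L₀ − L_s = 244 − 105.3 = 138.7 mm
δ = F/k = 714/7.9669 = 89.62 mm
δ < δ_solid → spring does not go solid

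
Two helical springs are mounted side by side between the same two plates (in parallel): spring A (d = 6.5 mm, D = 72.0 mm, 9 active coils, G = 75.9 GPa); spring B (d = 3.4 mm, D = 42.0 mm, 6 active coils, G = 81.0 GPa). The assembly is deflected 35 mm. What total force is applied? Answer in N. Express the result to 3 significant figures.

283 N

k_A = Gd⁴/(8D³N_a) = (75.9×10³)(6.5⁴)/(8·72.0³·9) = 5.0416 N/mm
k_B = Gd⁴/(8D³N_a) = (81.0×10³)(3.4⁴)/(8·42.0³·6) = 3.0438 N/mm
Parallel: k_eq = 5.0416 + 3.0438 = 8.0853 N/mm
F = k_eq·δ = 8.0853·35 = 282.99 N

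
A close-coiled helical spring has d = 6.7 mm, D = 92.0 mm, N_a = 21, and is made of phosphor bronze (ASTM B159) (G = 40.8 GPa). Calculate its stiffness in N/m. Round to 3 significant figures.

628 N/m

k = Gd⁴/(8D³N_a) = (40.8×10³ × 6.7⁴) / (8 × 92.0³ × 21)
  = 8.22166e+07 / 1.3082e+08 = 0.62847 N/mm = 628.47 N/m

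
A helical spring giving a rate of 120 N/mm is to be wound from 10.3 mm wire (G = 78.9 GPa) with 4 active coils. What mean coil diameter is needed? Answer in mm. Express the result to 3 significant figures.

D = (Gd⁴/(8N_a·k))^(1/3) = (78.9×10³·10.3⁴/(8·4·120))^(1/3)
  = (231257)^(1/3) = 61.3807 mm

61.4 mm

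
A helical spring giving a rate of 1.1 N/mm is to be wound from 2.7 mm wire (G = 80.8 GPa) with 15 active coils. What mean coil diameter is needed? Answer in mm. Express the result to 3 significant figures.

D = (Gd⁴/(8N_a·k))^(1/3) = (80.8×10³·2.7⁴/(8·15·1.1))^(1/3)
  = (32530.6)^(1/3) = 31.9225 mm

31.9 mm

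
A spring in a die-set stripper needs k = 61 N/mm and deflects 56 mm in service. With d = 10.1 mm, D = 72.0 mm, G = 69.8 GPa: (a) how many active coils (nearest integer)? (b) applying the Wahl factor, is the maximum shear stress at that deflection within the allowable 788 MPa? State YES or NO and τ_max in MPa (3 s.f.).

(a) 4 coils; (b) YES, τ_max = 732 MPa

N_a = Gd⁴/(8D³k) = (69.8×10³)(10.1⁴)/(8·72.0³·61) = 3.988 → N_a = 4
Actual rate k = Gd⁴/(8D³·4) = 60.813 N/mm
Working load F = kδ = 60.813·56 = 3405.5 N
C = 72.0/10.1 = 7.1287; K_W = (4C−1)/(4C−4)+0.615/C = 1.2086
τ_max = K_W·8FD/(πd³) = 1.2086·606.02 = 732.47 MPa
τ_max ≤ 788 MPa → acceptable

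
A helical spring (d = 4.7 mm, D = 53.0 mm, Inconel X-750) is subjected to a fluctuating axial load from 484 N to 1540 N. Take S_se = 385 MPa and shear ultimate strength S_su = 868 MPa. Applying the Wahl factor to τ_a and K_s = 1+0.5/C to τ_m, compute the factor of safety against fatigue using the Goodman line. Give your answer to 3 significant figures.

C = D/d = 53.0/4.7 = 11.2766; K_W = (4C−1)/(4C−4)+0.615/C = 1.1275; K_s = 1+0.5/C = 1.0443
F_a = (F_max−F_min)/2 = 528 N; F_m = (F_max+F_min)/2 = 1012 N
τ_a = K_W·8F_aD/(πd³) = 1.1275 × 686.37 = 773.89 MPa
τ_m = K_s·8F_mD/(πd³) = 1.0443 × 1315.5 = 1373.9 MPa
Goodman: 1/n_f = τ_a/S_se + τ_m/S_su = 773.89/385 + 1373.9/868 = 2.01011 + 1.58280 = 3.5929
n_f = 1/3.5929 = 0.2783

0.278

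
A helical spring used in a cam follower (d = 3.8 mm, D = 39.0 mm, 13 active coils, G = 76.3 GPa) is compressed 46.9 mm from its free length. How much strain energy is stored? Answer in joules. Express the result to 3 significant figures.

2.84 J

k = Gd⁴/(8D³N_a) = (76.3×10³)(3.8⁴)/(8·39.0³·13) = 2.5789 N/mm
U = ½kδ² = 0.5 × 2.5789 × 46.9² = 2836.3 N·mm = 2.8363 J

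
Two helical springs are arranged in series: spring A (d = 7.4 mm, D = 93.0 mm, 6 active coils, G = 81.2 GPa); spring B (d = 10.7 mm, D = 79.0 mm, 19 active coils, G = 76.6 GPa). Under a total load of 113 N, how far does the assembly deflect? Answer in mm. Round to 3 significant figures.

k_A = Gd⁴/(8D³N_a) = (81.2×10³)(7.4⁴)/(8·93.0³·6) = 6.3066 N/mm
k_B = Gd⁴/(8D³N_a) = (76.6×10³)(10.7⁴)/(8·79.0³·19) = 13.398 N/mm
Series: 1/k_eq = 1/6.3066 + 1/13.398 = 0.2332; k_eq = 4.2881 N/mm
δ = F/k_eq = 113/4.2881 = 26.352 mm

26.4 mm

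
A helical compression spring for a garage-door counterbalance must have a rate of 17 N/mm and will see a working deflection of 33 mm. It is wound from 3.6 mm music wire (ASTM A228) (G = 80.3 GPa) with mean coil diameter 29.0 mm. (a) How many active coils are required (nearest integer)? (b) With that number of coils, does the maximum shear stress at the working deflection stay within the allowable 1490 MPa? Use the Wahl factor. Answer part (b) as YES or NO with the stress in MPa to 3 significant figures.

N_a = Gd⁴/(8D³k) = (80.3×10³)(3.6⁴)/(8·29.0³·17) = 4.066 → N_a = 4
Actual rate k = Gd⁴/(8D³·4) = 17.282 N/mm
Working load F = kδ = 17.282·33 = 570.29 N
C = 29.0/3.6 = 8.0556; K_W = (4C−1)/(4C−4)+0.615/C = 1.1826
τ_max = K_W·8FD/(πd³) = 1.1826·902.66 = 1067.5 MPa
τ_max ≤ 1490 MPa → acceptable

(a) 4 coils; (b) YES, τ_max = 1070 MPa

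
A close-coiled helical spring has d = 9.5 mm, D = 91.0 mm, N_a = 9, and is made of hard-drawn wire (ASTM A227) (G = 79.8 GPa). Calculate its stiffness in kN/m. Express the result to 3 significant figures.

k = Gd⁴/(8D³N_a) = (79.8×10³ × 9.5⁴) / (8 × 91.0³ × 9)
  = 6.49976e+08 / 5.42571e+07 = 11.98 N/mm

12.0 kN/m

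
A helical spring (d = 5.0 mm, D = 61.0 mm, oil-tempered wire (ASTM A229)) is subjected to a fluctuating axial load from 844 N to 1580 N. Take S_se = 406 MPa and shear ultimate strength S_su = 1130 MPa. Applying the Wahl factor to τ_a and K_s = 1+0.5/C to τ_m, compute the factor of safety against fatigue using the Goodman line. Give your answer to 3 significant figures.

0.378

C = D/d = 61.0/5.0 = 12.2000; K_W = (4C−1)/(4C−4)+0.615/C = 1.1174; K_s = 1+0.5/C = 1.0410
F_a = (F_max−F_min)/2 = 368 N; F_m = (F_max+F_min)/2 = 1212 N
τ_a = K_W·8F_aD/(πd³) = 1.1174 × 457.31 = 510.98 MPa
τ_m = K_s·8F_mD/(πd³) = 1.0410 × 1506.1 = 1567.9 MPa
Goodman: 1/n_f = τ_a/S_se + τ_m/S_su = 510.98/406 + 1567.9/1130 = 1.25858 + 1.38748 = 2.6461
n_f = 1/2.6461 = 0.3779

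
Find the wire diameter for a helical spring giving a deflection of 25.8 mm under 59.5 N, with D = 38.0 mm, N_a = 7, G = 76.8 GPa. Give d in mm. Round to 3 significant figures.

Required rate k = F/δ = 59.5/25.8 = 2.3062 N/mm
d = (8D³N_a·k / G)^(1/4) = (8·38.0³·7·2.3062 / (76.8×10³))^0.25
  = (92.273)^0.25 = 3.0993 mm

3.10 mm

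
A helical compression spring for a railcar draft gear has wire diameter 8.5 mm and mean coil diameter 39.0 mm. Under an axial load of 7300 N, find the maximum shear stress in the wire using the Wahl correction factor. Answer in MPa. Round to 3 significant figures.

Spring index C = D/d = 39.0/8.5 = 4.5882
K_W = (4C−1)/(4C−4) + 0.615/C = 17.353/14.353 + 0.1340 = 1.3431
τ₀ = 8FD/(πd³) = 8·7300·39.0/(π·8.5³) = 2.2776e+06/1929.3 = 1180.5 MPa
τ_max = K·τ₀ = 1.3431 × 1180.5 = 1585.5 MPa

1590 MPa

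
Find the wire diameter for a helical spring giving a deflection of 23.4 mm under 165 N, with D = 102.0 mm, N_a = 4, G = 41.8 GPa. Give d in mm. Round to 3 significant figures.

Required rate k = F/δ = 165/23.4 = 7.0513 N/mm
d = (8D³N_a·k / G)^(1/4) = (8·102.0³·4·7.0513 / (41.8×10³))^0.25
  = (5728.5)^0.25 = 8.6998 mm

8.70 mm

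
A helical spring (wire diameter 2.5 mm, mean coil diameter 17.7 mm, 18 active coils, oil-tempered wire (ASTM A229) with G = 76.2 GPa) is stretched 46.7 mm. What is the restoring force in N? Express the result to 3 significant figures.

174 N

k = Gd⁴/(8D³N_a) = (76.2×10³)(2.5⁴)/(8·17.7³·18) = 3.7276 N/mm
F = k·δ = 3.7276 × 46.7 = 174.08 N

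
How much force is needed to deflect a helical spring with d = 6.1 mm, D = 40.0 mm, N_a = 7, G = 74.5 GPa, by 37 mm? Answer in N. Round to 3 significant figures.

k = Gd⁴/(8D³N_a) = (74.5×10³)(6.1⁴)/(8·40.0³·7) = 28.781 N/mm
F = k·δ = 28.781 × 37 = 1064.9 N

1060 N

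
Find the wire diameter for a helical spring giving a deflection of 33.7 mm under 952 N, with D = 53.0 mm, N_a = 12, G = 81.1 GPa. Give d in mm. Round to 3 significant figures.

8.40 mm

Required rate k = F/δ = 952/33.7 = 28.249 N/mm
d = (8D³N_a·k / G)^(1/4) = (8·53.0³·12·28.249 / (81.1×10³))^0.25
  = (4978.3)^0.25 = 8.3998 mm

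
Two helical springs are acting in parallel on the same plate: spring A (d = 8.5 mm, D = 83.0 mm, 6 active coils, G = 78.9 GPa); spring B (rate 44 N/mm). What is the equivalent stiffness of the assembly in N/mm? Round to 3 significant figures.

59.0 N/mm

k_A = Gd⁴/(8D³N_a) = (78.9×10³)(8.5⁴)/(8·83.0³·6) = 15.006 N/mm
Parallel: k_eq = 15.006 + 44 = 59.006 N/mm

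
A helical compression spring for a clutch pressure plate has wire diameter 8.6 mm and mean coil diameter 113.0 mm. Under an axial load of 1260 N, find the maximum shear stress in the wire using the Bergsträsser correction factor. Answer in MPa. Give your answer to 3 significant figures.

Spring index C = D/d = 113.0/8.6 = 13.1395
K_B = (4C+2)/(4C−3) = 54.558/49.558 = 1.1009
τ₀ = 8FD/(πd³) = 8·1260·113.0/(π·8.6³) = 1.13904e+06/1998.2 = 570.02 MPa
τ_max = K·τ₀ = 1.1009 × 570.02 = 627.54 MPa

628 MPa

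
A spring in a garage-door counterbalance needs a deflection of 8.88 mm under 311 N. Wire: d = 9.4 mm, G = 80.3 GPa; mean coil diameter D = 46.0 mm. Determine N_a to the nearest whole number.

Required rate k = F/δ = 311/8.88 = 35.023 N/mm
N_a = Gd⁴/(8D³k) = (80.3×10³ × 9.4⁴)/(8 × 46.0³ × 35.023)
    = 6.26941e+08 / 2.72716e+07 = 22.99 → 23 coils

23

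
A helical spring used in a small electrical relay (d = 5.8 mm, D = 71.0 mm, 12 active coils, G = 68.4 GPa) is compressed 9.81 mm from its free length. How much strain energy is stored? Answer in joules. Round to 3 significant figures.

k = Gd⁴/(8D³N_a) = (68.4×10³)(5.8⁴)/(8·71.0³·12) = 2.2528 N/mm
U = ½kδ² = 0.5 × 2.2528 × 9.81² = 108.4 N·mm = 0.1084 J

0.108 J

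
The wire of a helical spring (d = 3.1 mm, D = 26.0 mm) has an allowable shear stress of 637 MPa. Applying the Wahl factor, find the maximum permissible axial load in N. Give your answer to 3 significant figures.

244 N

C = D/d = 26.0/3.1 = 8.3871
K_W = (4C−1)/(4C−4) + 0.615/C = 32.548/29.548 + 0.0733 = 1.1749
τ_max = K·8FD/(πd³) → F_max = τ_allow·πd³/(8DK)
F_max = 637·π·3.1³/(8·26.0·1.1749) = 59618/244.37 = 243.96 N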